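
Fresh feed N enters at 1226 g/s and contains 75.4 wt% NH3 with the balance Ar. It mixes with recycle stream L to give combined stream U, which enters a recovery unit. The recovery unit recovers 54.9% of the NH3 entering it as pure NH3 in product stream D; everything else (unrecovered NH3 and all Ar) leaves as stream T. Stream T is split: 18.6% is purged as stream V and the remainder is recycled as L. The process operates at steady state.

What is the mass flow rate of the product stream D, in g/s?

801.9 g/s

NH3 in U: m_A = 1226×0.754 + (1−0.186)·(1−0.549)·m_A, so m_A = 924.4/0.6329 = 1460.6 g/s.
Product D = 0.549×1460.6 = 801.88 g/s.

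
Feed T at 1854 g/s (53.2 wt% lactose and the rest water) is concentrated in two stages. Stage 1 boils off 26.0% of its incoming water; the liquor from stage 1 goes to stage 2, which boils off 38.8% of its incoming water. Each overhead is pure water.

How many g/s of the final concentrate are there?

1379 g/s

water in feed = 1854×0.468 = 867.67 g/s.
After stage 1: water left = (1−0.260)×867.67 = 642.08; stream total = 1628.4 g/s.
After stage 2: water left = (1−0.388)×642.08 = 392.95; final concentrate = 1379.3 g/s.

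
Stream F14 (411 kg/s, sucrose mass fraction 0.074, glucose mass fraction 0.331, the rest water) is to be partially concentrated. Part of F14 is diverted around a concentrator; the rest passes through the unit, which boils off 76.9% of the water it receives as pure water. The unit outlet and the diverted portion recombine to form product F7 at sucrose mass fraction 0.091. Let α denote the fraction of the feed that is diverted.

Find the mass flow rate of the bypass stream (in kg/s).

All 411×0.074 = 30.414 kg/s of sucrose reaches F7, so F7 = 30.414/0.091 = 334.22 kg/s and vapour = 76.78 kg/s.
The evaporator receives (1−α)·411 of feed at 0.595 water and removes 0.769 of that water:
0.769×0.595×(1−α)×411 = 76.78
(1−α) = 76.78/188.06 = 0.4083;  α = 0.5917.
Bypass flow = 0.5917×411 = 243.19 kg/s.

243.2 kg/s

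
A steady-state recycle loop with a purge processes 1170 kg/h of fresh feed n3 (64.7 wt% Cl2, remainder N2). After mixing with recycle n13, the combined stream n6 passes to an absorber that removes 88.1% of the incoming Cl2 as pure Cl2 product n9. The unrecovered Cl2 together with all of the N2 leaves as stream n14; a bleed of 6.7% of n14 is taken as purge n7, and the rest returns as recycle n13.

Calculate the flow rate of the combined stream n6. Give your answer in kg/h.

N2 enters only via n3 and leaves only via the purge: 1170×0.353 = 0.067×(N2 in n14), and the absorber passes all N2, so N2 in n6 = N2 in n14 = 6164.3 kg/h.
Cl2 in n6: m_A = 1170×0.647 + (1−0.067)·(1−0.881)·m_A, so m_A = 756.99/0.8890 = 851.53 kg/h.
n6 = 851.53 + 6164.3 = 7015.9 kg/h.

7016 kg/h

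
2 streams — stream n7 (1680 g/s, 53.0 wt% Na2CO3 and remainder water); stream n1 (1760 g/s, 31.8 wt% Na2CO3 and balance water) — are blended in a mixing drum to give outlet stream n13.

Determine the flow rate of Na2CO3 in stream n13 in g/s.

Na2CO3 out = Na2CO3 in = 1680×0.530 + 1760×0.318 = 1450.1 g/s.

1450 g/s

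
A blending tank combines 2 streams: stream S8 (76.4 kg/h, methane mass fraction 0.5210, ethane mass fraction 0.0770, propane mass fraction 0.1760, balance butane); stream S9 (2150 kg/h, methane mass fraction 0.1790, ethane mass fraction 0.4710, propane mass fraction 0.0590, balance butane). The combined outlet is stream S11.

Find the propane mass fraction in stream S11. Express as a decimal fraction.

0.0630

Total flow out = 76.4 + 2150 = 2226.4 kg/h.
propane in = 76.4×0.176 + 2150×0.059 = 140.3 kg/h.
propane mass fraction in S11 = 140.3/2226.4 = 0.0630.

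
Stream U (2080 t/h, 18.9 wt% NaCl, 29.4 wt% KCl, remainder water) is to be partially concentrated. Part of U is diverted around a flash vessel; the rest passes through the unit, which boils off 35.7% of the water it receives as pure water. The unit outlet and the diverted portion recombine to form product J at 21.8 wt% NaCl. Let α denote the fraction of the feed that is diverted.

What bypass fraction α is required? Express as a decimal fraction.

0.279

All 2080×0.189 = 393.12 t/h of NaCl reaches J, so J = 393.12/0.218 = 1803.3 t/h and vapour = 276.7 t/h.
The evaporator receives (1−α)·2080 of feed at 0.517 water and removes 0.357 of that water:
0.357×0.517×(1−α)×2080 = 276.7
(1−α) = 276.7/383.9 = 0.7207;  α = 0.2793.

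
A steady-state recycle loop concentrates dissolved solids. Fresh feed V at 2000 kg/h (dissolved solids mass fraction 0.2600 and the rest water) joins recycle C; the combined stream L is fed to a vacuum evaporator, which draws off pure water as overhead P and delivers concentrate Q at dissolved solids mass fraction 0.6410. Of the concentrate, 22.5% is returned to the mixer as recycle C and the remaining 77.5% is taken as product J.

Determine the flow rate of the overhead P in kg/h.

Overall dissolved solids balance (none leaves overhead): dissolved solids in fresh feed = dissolved solids in product, i.e. 2000×0.260 = (1−0.225)·Q·0.641.
Q = 520/(0.641×0.775) = 1046.8 kg/h.
Recycle C = 0.225×1046.8 = 235.52 kg/h.
Combined feed L = 2000 + 235.52 = 2235.5 kg/h.
Overhead P = L − Q = 2235.5 − 1046.8 = 1188.8 kg/h.

1189 kg/h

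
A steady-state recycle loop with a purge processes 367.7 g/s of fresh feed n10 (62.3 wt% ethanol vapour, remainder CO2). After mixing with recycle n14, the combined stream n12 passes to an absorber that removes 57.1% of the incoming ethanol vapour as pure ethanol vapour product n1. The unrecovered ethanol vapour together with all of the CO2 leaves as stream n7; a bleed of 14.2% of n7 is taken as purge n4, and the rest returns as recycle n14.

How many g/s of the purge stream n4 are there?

CO2 enters only via n10 and leaves only via the purge: 367.7×0.377 = 0.142×(CO2 in n7), and the absorber passes all CO2, so CO2 in n12 = CO2 in n7 = 976.22 g/s.
ethanol vapour in n12: m_A = 367.7×0.623 + (1−0.142)·(1−0.571)·m_A, so m_A = 229.08/0.6319 = 362.51 g/s.
n7 = (1−0.571)×362.51 + 976.22 = 1131.7 g/s.
Purge n4 = 0.142×1131.7 = 160.71 g/s.

160.7 g/s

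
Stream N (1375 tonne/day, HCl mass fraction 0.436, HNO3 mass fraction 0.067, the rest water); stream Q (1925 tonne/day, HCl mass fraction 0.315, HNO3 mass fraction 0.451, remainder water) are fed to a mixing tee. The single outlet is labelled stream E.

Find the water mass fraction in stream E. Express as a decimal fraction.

Total flow out = 1375 + 1925 = 3300 tonne/day.
water in = 1375×0.497 + 1925×0.234 = 1133.8 tonne/day.
water mass fraction in E = 1133.8/3300 = 0.344.

0.344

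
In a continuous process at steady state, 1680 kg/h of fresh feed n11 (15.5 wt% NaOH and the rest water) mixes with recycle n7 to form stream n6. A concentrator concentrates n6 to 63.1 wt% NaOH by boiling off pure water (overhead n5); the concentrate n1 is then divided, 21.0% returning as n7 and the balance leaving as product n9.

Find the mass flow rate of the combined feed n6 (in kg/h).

Overall NaOH balance (none leaves overhead): NaOH in fresh feed = NaOH in product, i.e. 1680×0.155 = (1−0.210)·n1·0.631.
n1 = 260.4/(0.631×0.790) = 522.38 kg/h.
Recycle n7 = 0.210×522.38 = 109.7 kg/h.
Combined feed n6 = 1680 + 109.7 = 1789.7 kg/h.

1790 kg/h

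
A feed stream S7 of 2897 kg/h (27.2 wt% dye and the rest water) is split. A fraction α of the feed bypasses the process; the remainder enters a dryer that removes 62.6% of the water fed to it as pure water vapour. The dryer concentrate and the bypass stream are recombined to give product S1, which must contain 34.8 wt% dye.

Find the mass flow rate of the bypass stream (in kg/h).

All 2897×0.272 = 787.98 kg/h of dye reaches S1, so S1 = 787.98/0.348 = 2264.3 kg/h and vapour = 632.68 kg/h.
The evaporator receives (1−α)·2897 of feed at 0.728 water and removes 0.626 of that water:
0.626×0.728×(1−α)×2897 = 632.68
(1−α) = 632.68/1320.2 = 0.4792;  α = 0.5208.
Bypass flow = 0.5208×2897 = 1508.7 kg/h.

1509 kg/h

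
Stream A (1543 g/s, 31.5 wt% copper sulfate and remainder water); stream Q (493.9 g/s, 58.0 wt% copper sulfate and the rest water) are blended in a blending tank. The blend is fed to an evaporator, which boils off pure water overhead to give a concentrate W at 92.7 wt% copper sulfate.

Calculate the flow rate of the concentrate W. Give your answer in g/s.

833.3 g/s

copper sulfate entering = 1543×0.315 + 493.9×0.580 = 772.51 g/s.
All copper sulfate reports to W, so W = 772.51/0.927 = 833.34 g/s.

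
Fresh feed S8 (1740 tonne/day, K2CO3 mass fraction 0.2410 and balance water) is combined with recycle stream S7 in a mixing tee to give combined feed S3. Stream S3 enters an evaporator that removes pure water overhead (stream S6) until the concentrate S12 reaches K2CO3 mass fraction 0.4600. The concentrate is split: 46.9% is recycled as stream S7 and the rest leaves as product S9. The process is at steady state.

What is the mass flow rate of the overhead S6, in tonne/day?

828.4 tonne/day

Overall K2CO3 balance (none leaves overhead): K2CO3 in fresh feed = K2CO3 in product, i.e. 1740×0.241 = (1−0.469)·S12·0.460.
S12 = 419.34/(0.460×0.531) = 1716.8 tonne/day.
Recycle S7 = 0.469×1716.8 = 805.17 tonne/day.
Combined feed S3 = 1740 + 805.17 = 2545.2 tonne/day.
Overhead S6 = S3 − S12 = 2545.2 − 1716.8 = 828.39 tonne/day.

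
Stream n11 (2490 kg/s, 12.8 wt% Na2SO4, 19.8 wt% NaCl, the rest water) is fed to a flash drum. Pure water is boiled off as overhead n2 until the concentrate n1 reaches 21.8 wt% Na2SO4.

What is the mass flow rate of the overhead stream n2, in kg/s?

Na2SO4 is conserved: 2490×0.128 = 318.72 kg/s all reports to the concentrate.
Concentrate = 318.72/(target fraction) = 1462 kg/s.
Overhead = 2490 − 1462 = 1028 kg/s.

1028 kg/s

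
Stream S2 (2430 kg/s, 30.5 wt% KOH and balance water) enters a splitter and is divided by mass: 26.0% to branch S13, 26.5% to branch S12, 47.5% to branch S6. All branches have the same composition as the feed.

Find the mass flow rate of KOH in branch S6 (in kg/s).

Branch S6 total = 0.475×2430 = 1154.2 kg/s.
KOH in S6 = 0.305×1154.2 = 352.05 kg/s.

352 kg/s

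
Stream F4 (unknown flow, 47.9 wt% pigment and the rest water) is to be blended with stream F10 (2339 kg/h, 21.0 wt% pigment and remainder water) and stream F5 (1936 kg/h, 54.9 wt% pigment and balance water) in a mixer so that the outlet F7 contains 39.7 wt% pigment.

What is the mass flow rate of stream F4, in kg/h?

1745 kg/h

Let F4 be the unknown flow. Total out = 4275 + F4.
pigment balance: 1554.1 + 0.479·F4 = 0.397·(4275 + F4)
(0.479 − 0.397)·F4 = 0.397×4275 − 1554.1 = 143.12
F4 = 143.12 / 0.082 = 1745.4 kg/h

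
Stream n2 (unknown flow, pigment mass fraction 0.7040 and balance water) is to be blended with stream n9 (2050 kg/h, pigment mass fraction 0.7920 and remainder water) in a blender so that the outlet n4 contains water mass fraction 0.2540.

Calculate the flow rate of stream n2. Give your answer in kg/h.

Let n2 be the unknown flow. Total out = 2050 + n2.
water balance: 426.4 + 0.296·n2 = 0.254·(2050 + n2)
(0.296 − 0.254)·n2 = 0.254×2050 − 426.4 = 94.3
n2 = 94.3 / 0.042 = 2245.2 kg/h

2245 kg/h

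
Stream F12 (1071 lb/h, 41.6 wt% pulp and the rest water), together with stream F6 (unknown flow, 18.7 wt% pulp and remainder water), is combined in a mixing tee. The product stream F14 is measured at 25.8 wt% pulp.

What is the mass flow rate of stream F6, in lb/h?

Let F6 be the unknown flow. Total out = 1071 + F6.
pulp balance: 445.54 + 0.187·F6 = 0.258·(1071 + F6)
(0.187 − 0.258)·F6 = 0.258×1071 − 445.54 = -169.22
F6 = -169.22 / -0.071 = 2383.4 lb/h

2383 lb/h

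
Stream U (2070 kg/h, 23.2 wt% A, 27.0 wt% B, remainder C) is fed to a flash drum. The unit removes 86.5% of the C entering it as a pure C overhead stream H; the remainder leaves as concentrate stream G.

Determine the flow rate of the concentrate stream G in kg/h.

1178 kg/h

C entering = 2070×0.498 = 1030.9 kg/h; overhead removed = 0.865×1030.9 = 891.69 kg/h.
Concentrate = 2070 − 891.69 = 1178.3 kg/h.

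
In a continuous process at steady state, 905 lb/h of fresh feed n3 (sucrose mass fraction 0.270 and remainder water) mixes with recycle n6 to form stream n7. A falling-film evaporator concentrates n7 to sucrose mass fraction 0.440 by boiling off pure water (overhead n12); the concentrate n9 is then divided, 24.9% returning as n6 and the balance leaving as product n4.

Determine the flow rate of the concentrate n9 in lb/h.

739.5 lb/h

Overall sucrose balance (none leaves overhead): sucrose in fresh feed = sucrose in product, i.e. 905×0.270 = (1−0.249)·n9·0.440.
n9 = 244.35/(0.440×0.751) = 739.47 lb/h.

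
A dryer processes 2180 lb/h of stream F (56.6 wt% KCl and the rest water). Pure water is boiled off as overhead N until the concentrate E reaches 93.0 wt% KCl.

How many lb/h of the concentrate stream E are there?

1327 lb/h

KCl is conserved: 2180×0.566 = 1233.9 lb/h all reports to the concentrate.
Concentrate = 1233.9/(target fraction) = 1326.8 lb/h.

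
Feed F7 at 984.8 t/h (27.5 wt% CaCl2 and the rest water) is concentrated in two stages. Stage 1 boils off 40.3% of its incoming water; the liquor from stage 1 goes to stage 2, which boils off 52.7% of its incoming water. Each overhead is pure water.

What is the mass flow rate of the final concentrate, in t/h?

472.4 t/h

water in feed = 984.8×0.725 = 713.98 t/h.
After stage 1: water left = (1−0.403)×713.98 = 426.25; stream total = 697.07 t/h.
After stage 2: water left = (1−0.527)×426.25 = 201.61; final concentrate = 472.43 t/h.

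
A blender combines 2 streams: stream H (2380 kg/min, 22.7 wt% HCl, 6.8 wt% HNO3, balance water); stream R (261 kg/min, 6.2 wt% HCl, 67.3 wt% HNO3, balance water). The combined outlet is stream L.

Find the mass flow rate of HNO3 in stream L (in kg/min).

HNO3 out = HNO3 in = 2380×0.068 + 261×0.673 = 337.49 kg/min.

337.5 kg/min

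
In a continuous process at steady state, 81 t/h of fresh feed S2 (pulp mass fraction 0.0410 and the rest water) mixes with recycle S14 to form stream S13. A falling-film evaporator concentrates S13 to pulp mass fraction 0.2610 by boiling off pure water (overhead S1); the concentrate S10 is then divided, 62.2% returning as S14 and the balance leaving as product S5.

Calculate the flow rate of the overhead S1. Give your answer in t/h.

68.28 t/h

Overall pulp balance (none leaves overhead): pulp in fresh feed = pulp in product, i.e. 81×0.041 = (1−0.622)·S10·0.261.
S10 = 3.321/(0.261×0.378) = 33.662 t/h.
Recycle S14 = 0.622×33.662 = 20.938 t/h.
Combined feed S13 = 81 + 20.938 = 101.94 t/h.
Overhead S1 = S13 − S10 = 101.94 − 33.662 = 68.276 t/h.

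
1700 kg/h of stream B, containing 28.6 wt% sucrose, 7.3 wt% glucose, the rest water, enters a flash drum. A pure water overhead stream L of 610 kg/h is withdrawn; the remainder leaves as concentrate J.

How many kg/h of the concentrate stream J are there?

Concentrate = 1700 − 610 = 1090 kg/h.

1090 kg/h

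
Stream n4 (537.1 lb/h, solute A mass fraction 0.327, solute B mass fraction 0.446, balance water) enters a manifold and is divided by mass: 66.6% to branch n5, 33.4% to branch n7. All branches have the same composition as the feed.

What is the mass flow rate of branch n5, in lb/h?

Branch n5 flow = 0.666×537.1 = 357.71 lb/h.

357.7 lb/h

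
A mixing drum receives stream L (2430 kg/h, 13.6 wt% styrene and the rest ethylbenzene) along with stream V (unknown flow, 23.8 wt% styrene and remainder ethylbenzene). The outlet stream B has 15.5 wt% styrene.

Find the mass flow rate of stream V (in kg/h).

Let V be the unknown flow. Total out = 2430 + V.
styrene balance: 330.48 + 0.238·V = 0.155·(2430 + V)
(0.238 − 0.155)·V = 0.155×2430 − 330.48 = 46.17
V = 46.17 / 0.083 = 556.27 kg/h

556.3 kg/h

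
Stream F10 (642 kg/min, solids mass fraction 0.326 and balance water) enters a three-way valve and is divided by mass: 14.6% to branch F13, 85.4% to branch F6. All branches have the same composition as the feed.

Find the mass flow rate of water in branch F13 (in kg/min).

63.18 kg/min

Branch F13 total = 0.146×642 = 93.732 kg/min.
water in F13 = 0.674×93.732 = 63.175 kg/min.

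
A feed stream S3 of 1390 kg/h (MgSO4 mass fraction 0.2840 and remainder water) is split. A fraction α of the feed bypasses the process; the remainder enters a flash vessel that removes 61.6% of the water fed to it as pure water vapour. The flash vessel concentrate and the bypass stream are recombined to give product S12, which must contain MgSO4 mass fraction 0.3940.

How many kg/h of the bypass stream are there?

510.1 kg/h

All 1390×0.284 = 394.76 kg/h of MgSO4 reaches S12, so S12 = 394.76/0.394 = 1001.9 kg/h and vapour = 388.07 kg/h.
The evaporator receives (1−α)·1390 of feed at 0.716 water and removes 0.616 of that water:
0.616×0.716×(1−α)×1390 = 388.07
(1−α) = 388.07/613.07 = 0.6330;  α = 0.3670.
Bypass flow = 0.3670×1390 = 510.13 kg/h.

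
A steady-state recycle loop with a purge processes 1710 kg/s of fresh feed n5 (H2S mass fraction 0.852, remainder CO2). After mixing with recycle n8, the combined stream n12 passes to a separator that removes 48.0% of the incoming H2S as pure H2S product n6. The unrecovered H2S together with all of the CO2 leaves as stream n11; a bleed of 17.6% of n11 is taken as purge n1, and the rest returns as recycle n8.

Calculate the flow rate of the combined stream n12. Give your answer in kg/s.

CO2 enters only via n5 and leaves only via the purge: 1710×0.148 = 0.176×(CO2 in n11), and the separator passes all CO2, so CO2 in n12 = CO2 in n11 = 1438 kg/s.
H2S in n12: m_A = 1710×0.852 + (1−0.176)·(1−0.480)·m_A, so m_A = 1456.9/0.5715 = 2549.2 kg/s.
n12 = 2549.2 + 1438 = 3987.2 kg/s.

3987 kg/s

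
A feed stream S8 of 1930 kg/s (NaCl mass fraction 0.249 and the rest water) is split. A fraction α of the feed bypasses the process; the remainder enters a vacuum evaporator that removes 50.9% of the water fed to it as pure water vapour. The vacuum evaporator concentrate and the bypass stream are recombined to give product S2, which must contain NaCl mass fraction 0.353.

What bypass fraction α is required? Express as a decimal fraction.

All 1930×0.249 = 480.57 kg/s of NaCl reaches S2, so S2 = 480.57/0.353 = 1361.4 kg/s and vapour = 568.61 kg/s.
The evaporator receives (1−α)·1930 of feed at 0.751 water and removes 0.509 of that water:
0.509×0.751×(1−α)×1930 = 568.61
(1−α) = 568.61/737.76 = 0.7707;  α = 0.2293.

0.229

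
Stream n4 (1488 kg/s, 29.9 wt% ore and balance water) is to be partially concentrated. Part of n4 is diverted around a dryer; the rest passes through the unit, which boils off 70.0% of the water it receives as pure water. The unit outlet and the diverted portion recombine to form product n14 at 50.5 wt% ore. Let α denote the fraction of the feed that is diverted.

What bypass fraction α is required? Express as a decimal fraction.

0.169

All 1488×0.299 = 444.91 kg/s of ore reaches n14, so n14 = 444.91/0.505 = 881.01 kg/s and vapour = 606.99 kg/s.
The evaporator receives (1−α)·1488 of feed at 0.701 water and removes 0.700 of that water:
0.700×0.701×(1−α)×1488 = 606.99
(1−α) = 606.99/730.16 = 0.8313;  α = 0.1687.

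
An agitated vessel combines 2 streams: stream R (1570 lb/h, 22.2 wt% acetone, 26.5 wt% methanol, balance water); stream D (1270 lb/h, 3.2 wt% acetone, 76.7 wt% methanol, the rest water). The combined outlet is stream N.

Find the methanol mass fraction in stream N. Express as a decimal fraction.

0.489

Total flow out = 1570 + 1270 = 2840 lb/h.
methanol in = 1570×0.265 + 1270×0.767 = 1390.1 lb/h.
methanol mass fraction in N = 1390.1/2840 = 0.489.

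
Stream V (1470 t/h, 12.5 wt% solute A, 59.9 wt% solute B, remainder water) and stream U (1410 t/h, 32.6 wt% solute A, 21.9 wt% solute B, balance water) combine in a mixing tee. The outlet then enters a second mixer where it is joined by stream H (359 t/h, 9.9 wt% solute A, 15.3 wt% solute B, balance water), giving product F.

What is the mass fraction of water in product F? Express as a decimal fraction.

Overall, product flow = 3239 t/h.
water in = 1470×0.276 + 1410×0.455 + 359×0.748 = 1315.8 t/h.
water fraction in F = 0.4062.

0.4062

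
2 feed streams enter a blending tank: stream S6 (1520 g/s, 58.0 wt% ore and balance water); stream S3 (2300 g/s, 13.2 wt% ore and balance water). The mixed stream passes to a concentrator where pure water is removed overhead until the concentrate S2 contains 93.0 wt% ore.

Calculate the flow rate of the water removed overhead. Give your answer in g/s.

2546 g/s

ore entering = 1520×0.580 + 2300×0.132 = 1185.2 g/s.
All ore reports to S2, so S2 = 1185.2/0.930 = 1274.4 g/s.
Total feed = 3820 g/s; overhead = 3820 − 1274.4 = 2545.6 g/s.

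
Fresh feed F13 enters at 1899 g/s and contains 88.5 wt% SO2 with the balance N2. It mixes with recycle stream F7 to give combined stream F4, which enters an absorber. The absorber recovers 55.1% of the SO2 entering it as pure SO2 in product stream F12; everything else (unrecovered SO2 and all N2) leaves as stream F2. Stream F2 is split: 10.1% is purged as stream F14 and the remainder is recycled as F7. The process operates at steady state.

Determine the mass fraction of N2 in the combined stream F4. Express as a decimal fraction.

0.4341

N2 enters only via F13 and leaves only via the purge: 1899×0.115 = 0.101×(N2 in F2), and the absorber passes all N2, so N2 in F4 = N2 in F2 = 2162.2 g/s.
SO2 in F4: m_A = 1899×0.885 + (1−0.101)·(1−0.551)·m_A, so m_A = 1680.6/0.5963 = 2818.2 g/s.
F4 = 2818.2 + 2162.2 = 4980.4 g/s.
N2 fraction in F4 = 2162.2/4980.4 = 0.4341.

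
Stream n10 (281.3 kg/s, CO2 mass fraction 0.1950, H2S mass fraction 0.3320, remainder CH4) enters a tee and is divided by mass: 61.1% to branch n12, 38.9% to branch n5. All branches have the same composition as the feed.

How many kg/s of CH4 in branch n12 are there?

81.3 kg/s

Branch n12 total = 0.611×281.3 = 171.87 kg/s.
CH4 in n12 = 0.473×171.87 = 81.297 kg/s.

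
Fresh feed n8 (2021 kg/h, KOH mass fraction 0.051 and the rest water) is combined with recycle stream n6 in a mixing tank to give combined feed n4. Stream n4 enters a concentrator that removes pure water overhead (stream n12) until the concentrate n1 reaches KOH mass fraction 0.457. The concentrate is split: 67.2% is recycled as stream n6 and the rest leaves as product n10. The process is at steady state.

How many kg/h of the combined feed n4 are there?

2483 kg/h

Overall KOH balance (none leaves overhead): KOH in fresh feed = KOH in product, i.e. 2021×0.051 = (1−0.672)·n1·0.457.
n1 = 103.07/(0.457×0.328) = 687.62 kg/h.
Recycle n6 = 0.672×687.62 = 462.08 kg/h.
Combined feed n4 = 2021 + 462.08 = 2483.1 kg/h.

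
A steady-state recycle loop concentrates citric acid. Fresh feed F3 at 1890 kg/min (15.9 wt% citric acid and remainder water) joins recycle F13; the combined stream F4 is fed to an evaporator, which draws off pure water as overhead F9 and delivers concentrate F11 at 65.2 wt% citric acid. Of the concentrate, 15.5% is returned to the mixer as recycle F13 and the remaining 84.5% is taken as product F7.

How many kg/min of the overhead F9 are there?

1429 kg/min

Overall citric acid balance (none leaves overhead): citric acid in fresh feed = citric acid in product, i.e. 1890×0.159 = (1−0.155)·F11·0.652.
F11 = 300.51/(0.652×0.845) = 545.45 kg/min.
Recycle F13 = 0.155×545.45 = 84.545 kg/min.
Combined feed F4 = 1890 + 84.545 = 1974.5 kg/min.
Overhead F9 = F4 − F11 = 1974.5 − 545.45 = 1429.1 kg/min.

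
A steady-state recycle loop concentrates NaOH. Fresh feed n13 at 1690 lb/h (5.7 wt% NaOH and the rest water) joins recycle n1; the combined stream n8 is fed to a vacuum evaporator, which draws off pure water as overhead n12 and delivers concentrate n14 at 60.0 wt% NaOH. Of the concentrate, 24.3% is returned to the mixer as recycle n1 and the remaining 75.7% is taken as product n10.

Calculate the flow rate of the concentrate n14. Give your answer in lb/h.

212.1 lb/h

Overall NaOH balance (none leaves overhead): NaOH in fresh feed = NaOH in product, i.e. 1690×0.057 = (1−0.243)·n14·0.600.
n14 = 96.33/(0.600×0.757) = 212.09 lb/h.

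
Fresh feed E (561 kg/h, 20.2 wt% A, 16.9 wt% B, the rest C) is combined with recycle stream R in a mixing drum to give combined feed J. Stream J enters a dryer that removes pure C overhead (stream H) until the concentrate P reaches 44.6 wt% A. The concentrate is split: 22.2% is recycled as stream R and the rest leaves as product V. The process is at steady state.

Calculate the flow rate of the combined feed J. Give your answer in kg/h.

633.5 kg/h

Overall A balance (none leaves overhead): A in fresh feed = A in product, i.e. 561×0.202 = (1−0.222)·P·0.446.
P = 113.32/(0.446×0.778) = 326.59 kg/h.
Recycle R = 0.222×326.59 = 72.502 kg/h.
Combined feed J = 561 + 72.502 = 633.5 kg/h.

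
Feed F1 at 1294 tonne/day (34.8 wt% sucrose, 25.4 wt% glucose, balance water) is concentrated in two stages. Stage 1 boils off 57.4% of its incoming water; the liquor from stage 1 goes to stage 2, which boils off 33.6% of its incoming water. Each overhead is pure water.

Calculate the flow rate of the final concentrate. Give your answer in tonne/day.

water in feed = 1294×0.398 = 515.01 tonne/day.
After stage 1: water left = (1−0.574)×515.01 = 219.4; stream total = 998.38 tonne/day.
After stage 2: water left = (1−0.336)×219.4 = 145.68; final concentrate = 924.67 tonne/day.

924.7 tonne/day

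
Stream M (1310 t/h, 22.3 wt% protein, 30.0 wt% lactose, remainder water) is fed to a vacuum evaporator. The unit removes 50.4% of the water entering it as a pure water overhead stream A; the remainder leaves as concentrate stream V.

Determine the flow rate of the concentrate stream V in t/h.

995.1 t/h

water entering = 1310×0.477 = 624.87 t/h; overhead removed = 0.504×624.87 = 314.93 t/h.
Concentrate = 1310 − 314.93 = 995.07 t/h.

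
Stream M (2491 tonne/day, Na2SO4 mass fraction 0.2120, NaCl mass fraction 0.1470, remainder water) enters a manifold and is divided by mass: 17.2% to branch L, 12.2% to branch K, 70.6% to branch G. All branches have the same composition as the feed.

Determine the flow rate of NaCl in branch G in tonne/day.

Branch G total = 0.706×2491 = 1758.6 tonne/day.
NaCl in G = 0.147×1758.6 = 258.52 tonne/day.

258.5 tonne/day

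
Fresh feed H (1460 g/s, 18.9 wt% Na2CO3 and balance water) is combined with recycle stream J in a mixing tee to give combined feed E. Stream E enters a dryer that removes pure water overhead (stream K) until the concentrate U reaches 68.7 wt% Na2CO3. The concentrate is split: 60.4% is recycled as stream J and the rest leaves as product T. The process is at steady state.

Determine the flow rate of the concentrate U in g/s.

1014 g/s

Overall Na2CO3 balance (none leaves overhead): Na2CO3 in fresh feed = Na2CO3 in product, i.e. 1460×0.189 = (1−0.604)·U·0.687.
U = 275.94/(0.687×0.396) = 1014.3 g/s.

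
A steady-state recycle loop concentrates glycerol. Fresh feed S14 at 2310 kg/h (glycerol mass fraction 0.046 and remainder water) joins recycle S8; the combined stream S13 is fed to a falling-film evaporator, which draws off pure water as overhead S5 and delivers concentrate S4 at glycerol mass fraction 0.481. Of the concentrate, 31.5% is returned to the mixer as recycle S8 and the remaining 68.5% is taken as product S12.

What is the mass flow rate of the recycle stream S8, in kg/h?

101.6 kg/h

Overall glycerol balance (none leaves overhead): glycerol in fresh feed = glycerol in product, i.e. 2310×0.046 = (1−0.315)·S4·0.481.
S4 = 106.26/(0.481×0.685) = 322.5 kg/h.
Recycle S8 = 0.315×322.5 = 101.59 kg/h.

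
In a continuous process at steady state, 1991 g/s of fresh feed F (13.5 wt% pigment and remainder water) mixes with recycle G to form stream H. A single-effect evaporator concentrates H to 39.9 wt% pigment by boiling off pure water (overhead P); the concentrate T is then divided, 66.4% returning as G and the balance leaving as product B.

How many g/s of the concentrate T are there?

2005 g/s

Overall pigment balance (none leaves overhead): pigment in fresh feed = pigment in product, i.e. 1991×0.135 = (1−0.664)·T·0.399.
T = 268.79/(0.399×0.336) = 2004.9 g/s.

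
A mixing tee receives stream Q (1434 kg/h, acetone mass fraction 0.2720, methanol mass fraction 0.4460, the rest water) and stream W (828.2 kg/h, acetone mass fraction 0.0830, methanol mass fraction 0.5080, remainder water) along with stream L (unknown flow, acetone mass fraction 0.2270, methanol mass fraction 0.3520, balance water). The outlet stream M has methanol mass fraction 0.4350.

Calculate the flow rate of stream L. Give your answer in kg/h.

918.5 kg/h

Let L be the unknown flow. Total out = 2262.2 + L.
methanol balance: 1060.3 + 0.352·L = 0.435·(2262.2 + L)
(0.352 − 0.435)·L = 0.435×2262.2 − 1060.3 = -76.233
L = -76.233 / -0.083 = 918.47 kg/h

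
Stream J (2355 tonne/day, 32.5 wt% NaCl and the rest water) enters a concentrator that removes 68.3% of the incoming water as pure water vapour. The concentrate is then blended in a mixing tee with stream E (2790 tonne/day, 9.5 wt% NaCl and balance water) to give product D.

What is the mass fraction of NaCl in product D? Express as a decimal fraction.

0.254

Vapour removed = 0.683×0.675×2355 = 1085.7 tonne/day; concentrate = 1269.3 tonne/day.
NaCl reaching the mixer = 765.38 (from concentrate) + 2790×0.095 = 1030.4 tonne/day.
Product flow = 1269.3 + 2790 = 4059.3 tonne/day; NaCl fraction = 0.254.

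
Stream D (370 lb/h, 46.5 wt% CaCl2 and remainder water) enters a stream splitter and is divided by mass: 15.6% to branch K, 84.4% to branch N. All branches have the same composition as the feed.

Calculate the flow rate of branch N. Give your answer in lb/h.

Branch N flow = 0.844×370 = 312.28 lb/h.

312.3 lb/h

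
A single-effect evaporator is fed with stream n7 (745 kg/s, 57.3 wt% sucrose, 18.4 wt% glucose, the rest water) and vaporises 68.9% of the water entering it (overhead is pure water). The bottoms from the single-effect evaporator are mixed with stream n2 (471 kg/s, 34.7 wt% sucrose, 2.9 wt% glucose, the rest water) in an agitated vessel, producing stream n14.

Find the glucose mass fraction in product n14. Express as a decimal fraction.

0.1381

Vapour removed = 0.689×0.243×745 = 124.73 kg/s; concentrate = 620.27 kg/s.
glucose reaching the mixer = 137.08 (from concentrate) + 471×0.029 = 150.74 kg/s.
Product flow = 620.27 + 471 = 1091.3 kg/s; glucose fraction = 0.1381.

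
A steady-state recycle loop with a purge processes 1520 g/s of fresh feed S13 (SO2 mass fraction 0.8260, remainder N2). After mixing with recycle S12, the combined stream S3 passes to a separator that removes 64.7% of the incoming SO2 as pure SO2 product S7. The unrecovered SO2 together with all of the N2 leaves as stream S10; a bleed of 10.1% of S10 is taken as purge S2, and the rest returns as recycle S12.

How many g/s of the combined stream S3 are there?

N2 enters only via S13 and leaves only via the purge: 1520×0.174 = 0.101×(N2 in S10), and the separator passes all N2, so N2 in S3 = N2 in S10 = 2618.6 g/s.
SO2 in S3: m_A = 1520×0.826 + (1−0.101)·(1−0.647)·m_A, so m_A = 1255.5/0.6827 = 1839.2 g/s.
S3 = 1839.2 + 2618.6 = 4457.8 g/s.

4458 g/s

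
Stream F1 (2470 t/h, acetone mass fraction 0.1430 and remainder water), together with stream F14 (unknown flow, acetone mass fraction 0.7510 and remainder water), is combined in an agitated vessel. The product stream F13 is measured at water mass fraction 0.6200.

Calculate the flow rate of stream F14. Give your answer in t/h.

1578 t/h

Let F14 be the unknown flow. Total out = 2470 + F14.
water balance: 2116.8 + 0.249·F14 = 0.620·(2470 + F14)
(0.249 − 0.620)·F14 = 0.620×2470 − 2116.8 = -585.39
F14 = -585.39 / -0.371 = 1577.9 t/h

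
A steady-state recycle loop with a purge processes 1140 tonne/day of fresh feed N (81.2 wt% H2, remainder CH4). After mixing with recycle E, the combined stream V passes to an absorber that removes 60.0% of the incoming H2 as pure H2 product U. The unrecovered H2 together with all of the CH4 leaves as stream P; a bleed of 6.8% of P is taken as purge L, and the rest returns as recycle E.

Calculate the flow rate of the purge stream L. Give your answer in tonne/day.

254.5 tonne/day

CH4 enters only via N and leaves only via the purge: 1140×0.188 = 0.068×(CH4 in P), and the absorber passes all CH4, so CH4 in V = CH4 in P = 3151.8 tonne/day.
H2 in V: m_A = 1140×0.812 + (1−0.068)·(1−0.600)·m_A, so m_A = 925.68/0.6272 = 1475.9 tonne/day.
P = (1−0.600)×1475.9 + 3151.8 = 3742.1 tonne/day.
Purge L = 0.068×3742.1 = 254.46 tonne/day.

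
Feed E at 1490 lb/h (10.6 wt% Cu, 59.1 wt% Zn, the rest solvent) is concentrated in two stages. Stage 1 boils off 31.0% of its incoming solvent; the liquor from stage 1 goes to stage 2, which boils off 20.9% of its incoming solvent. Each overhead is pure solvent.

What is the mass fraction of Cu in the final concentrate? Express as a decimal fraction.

solvent in feed = 1490×0.303 = 451.47 lb/h.
After stage 1: solvent left = (1−0.310)×451.47 = 311.51; stream total = 1350 lb/h.
After stage 2: solvent left = (1−0.209)×311.51 = 246.41; final concentrate = 1284.9 lb/h.
Cu fraction = 157.94/1284.9 = 0.123.

0.123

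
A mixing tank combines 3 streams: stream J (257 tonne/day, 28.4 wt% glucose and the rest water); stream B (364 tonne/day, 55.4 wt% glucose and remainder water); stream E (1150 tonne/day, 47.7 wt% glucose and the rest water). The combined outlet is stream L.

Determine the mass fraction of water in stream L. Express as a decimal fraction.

Total flow out = 257 + 364 + 1150 = 1771 tonne/day.
water in = 257×0.716 + 364×0.446 + 1150×0.523 = 947.81 tonne/day.
water mass fraction in L = 947.81/1771 = 0.535.

0.535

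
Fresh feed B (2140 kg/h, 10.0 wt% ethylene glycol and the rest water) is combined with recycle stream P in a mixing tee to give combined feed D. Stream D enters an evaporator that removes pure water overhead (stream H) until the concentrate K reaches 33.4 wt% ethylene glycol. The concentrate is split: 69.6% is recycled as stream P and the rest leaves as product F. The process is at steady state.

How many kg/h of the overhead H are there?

Overall ethylene glycol balance (none leaves overhead): ethylene glycol in fresh feed = ethylene glycol in product, i.e. 2140×0.100 = (1−0.696)·K·0.334.
K = 214/(0.334×0.304) = 2107.6 kg/h.
Recycle P = 0.696×2107.6 = 1466.9 kg/h.
Combined feed D = 2140 + 1466.9 = 3606.9 kg/h.
Overhead H = D − K = 3606.9 − 2107.6 = 1499.3 kg/h.

1499 kg/h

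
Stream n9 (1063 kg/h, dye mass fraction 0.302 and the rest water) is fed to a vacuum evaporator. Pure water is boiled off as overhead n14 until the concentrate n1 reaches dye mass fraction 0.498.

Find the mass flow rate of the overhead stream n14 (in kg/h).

dye is conserved: 1063×0.302 = 321.03 kg/h all reports to the concentrate.
Concentrate = 321.03/(target fraction) = 644.63 kg/h.
Overhead = 1063 − 644.63 = 418.37 kg/h.

418.4 kg/h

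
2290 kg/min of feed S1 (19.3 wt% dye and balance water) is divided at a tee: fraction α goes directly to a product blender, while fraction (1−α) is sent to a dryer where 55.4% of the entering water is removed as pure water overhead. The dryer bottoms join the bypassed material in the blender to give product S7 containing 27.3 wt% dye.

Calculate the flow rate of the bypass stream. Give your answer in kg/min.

789 kg/min

All 2290×0.193 = 441.97 kg/min of dye reaches S7, so S7 = 441.97/0.273 = 1618.9 kg/min and vapour = 671.06 kg/min.
The evaporator receives (1−α)·2290 of feed at 0.807 water and removes 0.554 of that water:
0.554×0.807×(1−α)×2290 = 671.06
(1−α) = 671.06/1023.8 = 0.6555;  α = 0.3445.
Bypass flow = 0.3445×2290 = 789 kg/min.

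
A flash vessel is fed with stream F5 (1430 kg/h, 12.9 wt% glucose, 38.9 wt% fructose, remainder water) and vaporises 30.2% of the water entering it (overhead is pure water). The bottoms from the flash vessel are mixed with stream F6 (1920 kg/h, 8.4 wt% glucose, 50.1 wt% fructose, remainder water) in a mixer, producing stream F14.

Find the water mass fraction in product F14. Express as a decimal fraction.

Vapour removed = 0.302×0.482×1430 = 208.16 kg/h; concentrate = 1221.8 kg/h.
water reaching the mixer = 481.1 (from concentrate) + 1920×0.415 = 1277.9 kg/h.
Product flow = 1221.8 + 1920 = 3141.8 kg/h; water fraction = 0.407.

0.407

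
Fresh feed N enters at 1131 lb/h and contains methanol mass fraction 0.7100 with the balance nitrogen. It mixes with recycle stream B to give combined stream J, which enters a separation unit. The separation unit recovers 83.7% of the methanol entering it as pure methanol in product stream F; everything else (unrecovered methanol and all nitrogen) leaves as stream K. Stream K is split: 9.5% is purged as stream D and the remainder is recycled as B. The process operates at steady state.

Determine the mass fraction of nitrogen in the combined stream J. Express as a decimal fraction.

0.7856

nitrogen enters only via N and leaves only via the purge: 1131×0.290 = 0.095×(nitrogen in K), and the separation unit passes all nitrogen, so nitrogen in J = nitrogen in K = 3452.5 lb/h.
methanol in J: m_A = 1131×0.710 + (1−0.095)·(1−0.837)·m_A, so m_A = 803.01/0.8525 = 941.96 lb/h.
J = 941.96 + 3452.5 = 4394.5 lb/h.
nitrogen fraction in J = 3452.5/4394.5 = 0.7856.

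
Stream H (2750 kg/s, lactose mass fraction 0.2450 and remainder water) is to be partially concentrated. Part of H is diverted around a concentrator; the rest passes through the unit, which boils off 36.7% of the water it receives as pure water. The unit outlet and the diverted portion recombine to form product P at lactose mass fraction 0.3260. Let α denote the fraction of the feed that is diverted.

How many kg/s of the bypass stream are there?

All 2750×0.245 = 673.75 kg/s of lactose reaches P, so P = 673.75/0.326 = 2066.7 kg/s and vapour = 683.28 kg/s.
The evaporator receives (1−α)·2750 of feed at 0.755 water and removes 0.367 of that water:
0.367×0.755×(1−α)×2750 = 683.28
(1−α) = 683.28/761.98 = 0.8967;  α = 0.1033.
Bypass flow = 0.1033×2750 = 284.03 kg/s.

284 kg/s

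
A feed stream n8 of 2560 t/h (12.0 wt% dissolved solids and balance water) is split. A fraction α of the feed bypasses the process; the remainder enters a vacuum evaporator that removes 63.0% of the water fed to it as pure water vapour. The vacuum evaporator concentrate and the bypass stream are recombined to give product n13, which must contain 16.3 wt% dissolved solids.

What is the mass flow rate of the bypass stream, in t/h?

All 2560×0.120 = 307.2 t/h of dissolved solids reaches n13, so n13 = 307.2/0.163 = 1884.7 t/h and vapour = 675.34 t/h.
The evaporator receives (1−α)·2560 of feed at 0.880 water and removes 0.630 of that water:
0.630×0.880×(1−α)×2560 = 675.34
(1−α) = 675.34/1419.3 = 0.4758;  α = 0.5242.
Bypass flow = 0.5242×2560 = 1341.9 t/h.

1342 t/h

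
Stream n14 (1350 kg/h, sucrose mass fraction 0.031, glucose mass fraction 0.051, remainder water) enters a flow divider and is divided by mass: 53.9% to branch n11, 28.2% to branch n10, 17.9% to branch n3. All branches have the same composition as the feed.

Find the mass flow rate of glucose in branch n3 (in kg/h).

Branch n3 total = 0.179×1350 = 241.65 kg/h.
glucose in n3 = 0.051×241.65 = 12.324 kg/h.

12.32 kg/h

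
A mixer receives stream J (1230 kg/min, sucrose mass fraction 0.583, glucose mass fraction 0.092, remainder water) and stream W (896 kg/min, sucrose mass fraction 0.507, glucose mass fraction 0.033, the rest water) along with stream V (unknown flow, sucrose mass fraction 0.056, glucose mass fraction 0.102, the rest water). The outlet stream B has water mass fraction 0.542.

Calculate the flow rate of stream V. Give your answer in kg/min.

1135 kg/min

Let V be the unknown flow. Total out = 2126 + V.
water balance: 811.91 + 0.842·V = 0.542·(2126 + V)
(0.842 − 0.542)·V = 0.542×2126 − 811.91 = 340.38
V = 340.38 / 0.300 = 1134.6 kg/min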